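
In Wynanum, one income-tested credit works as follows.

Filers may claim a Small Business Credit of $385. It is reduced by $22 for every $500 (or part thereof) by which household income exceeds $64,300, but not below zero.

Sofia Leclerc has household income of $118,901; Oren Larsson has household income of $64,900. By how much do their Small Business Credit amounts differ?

$341

Sofia ($118,901): Small Business Credit: income exceeds $64,300 by $54,601 → 110 increments × $22 = $2,420 ≥ base, so the credit is $0.
Oren ($64,900): Small Business Credit: income exceeds $64,300 by $600, which is 2 full-or-partial $500 increments; reduction = 2 × $22 = $44, leaving $341.
Difference: |$0 − $341| = $341.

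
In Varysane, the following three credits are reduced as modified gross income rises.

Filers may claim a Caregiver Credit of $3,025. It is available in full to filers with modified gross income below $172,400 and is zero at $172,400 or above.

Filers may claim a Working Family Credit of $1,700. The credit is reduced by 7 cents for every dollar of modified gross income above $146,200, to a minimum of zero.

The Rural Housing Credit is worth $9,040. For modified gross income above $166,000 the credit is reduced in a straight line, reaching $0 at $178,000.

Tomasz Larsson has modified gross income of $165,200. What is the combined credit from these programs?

Caregiver Credit: $165,200 is below the $172,400 cutoff, so the full $3,025 applies.
Working Family Credit: 7% of the $19,000 excess over $146,200 is $1,330; credit = $1,700 − $1,330 = $370.
Rural Housing Credit: $165,200 is at or below the $166,000 threshold, so the full $9,040 applies.
Total: $3,025 + $370 + $9,040 = $12,435.

$12,435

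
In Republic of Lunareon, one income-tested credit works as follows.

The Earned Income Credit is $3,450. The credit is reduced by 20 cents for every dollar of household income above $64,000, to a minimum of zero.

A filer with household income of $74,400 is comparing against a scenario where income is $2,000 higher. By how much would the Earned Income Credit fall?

At $74,400 — 20% of the $10,400 excess over $64,000 is $2,080; credit = $3,450 − $2,080 = $1,370.
At $76,400 — 20% of the $12,400 excess over $64,000 is $2,480; credit = $3,450 − $2,480 = $970.
Lost: $1,370 − $970 = $400.

$400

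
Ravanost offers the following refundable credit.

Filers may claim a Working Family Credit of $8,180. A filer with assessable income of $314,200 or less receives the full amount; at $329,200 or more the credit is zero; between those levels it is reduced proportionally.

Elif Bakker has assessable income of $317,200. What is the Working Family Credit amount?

Working Family Credit: $317,200 is $3,000 into a $15,000 phase-out range, leaving 12,000/15,000 of the credit: $8,180 × 12,000/15,000 = $6,544.

$6,544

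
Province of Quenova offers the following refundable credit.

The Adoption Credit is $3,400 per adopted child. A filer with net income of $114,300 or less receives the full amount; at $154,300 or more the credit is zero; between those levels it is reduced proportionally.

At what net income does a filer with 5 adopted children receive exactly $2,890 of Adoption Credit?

Full credit = 5 × $3,400 = $17,000.
$2,890 is 2,890/17,000 of the full $17,000, so 14,110/17,000 of the $40,000 range has been used: income = $114,300 + $40,000 × 14,110/17,000 = $147,500.

$147,500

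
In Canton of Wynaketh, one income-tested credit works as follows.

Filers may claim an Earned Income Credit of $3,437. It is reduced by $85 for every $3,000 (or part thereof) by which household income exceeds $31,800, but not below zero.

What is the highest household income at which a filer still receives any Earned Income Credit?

$151,800

After 40 increments the reduction is 40 × $85 = $3,400, leaving $37; one more increment wipes it out. Increment 40 ends at excess 40 × $3,000 = $120,000, so the highest qualifying income is $31,800 + $120,000 = $151,800.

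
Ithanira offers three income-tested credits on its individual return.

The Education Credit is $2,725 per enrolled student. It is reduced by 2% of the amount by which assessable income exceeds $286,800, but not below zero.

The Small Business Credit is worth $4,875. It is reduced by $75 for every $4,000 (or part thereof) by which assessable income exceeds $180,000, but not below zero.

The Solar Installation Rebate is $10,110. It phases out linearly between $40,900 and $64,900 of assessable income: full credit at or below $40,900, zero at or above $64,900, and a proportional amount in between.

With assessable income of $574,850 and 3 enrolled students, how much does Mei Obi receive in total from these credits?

$2,414

Education Credit: base = 3 × $2,725 = $8,175. 2% of the $288,050 excess over $286,800 is $5,761; credit = $8,175 − $5,761 = $2,414.
Small Business Credit: income exceeds $180,000 by $394,850 → 99 increments × $75 = $7,425 ≥ base, so the credit is $0.
Solar Installation Rebate: $574,850 is at or above $64,900, so the credit is $0.
Total: $2,414 + $0 + $0 = $2,414.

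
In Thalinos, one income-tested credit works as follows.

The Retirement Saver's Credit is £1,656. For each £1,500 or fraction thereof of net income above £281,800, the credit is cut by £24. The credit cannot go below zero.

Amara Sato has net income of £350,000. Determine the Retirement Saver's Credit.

£552

Retirement Saver's Credit: income exceeds £281,800 by £68,200, which is 46 full-or-partial £1,500 increments; reduction = 46 × £24 = £1,104, leaving £552.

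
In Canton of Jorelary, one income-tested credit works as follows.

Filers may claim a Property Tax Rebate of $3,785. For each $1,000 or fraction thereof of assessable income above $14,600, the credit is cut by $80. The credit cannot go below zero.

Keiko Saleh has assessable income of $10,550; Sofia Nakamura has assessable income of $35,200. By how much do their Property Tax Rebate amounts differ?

$1,680

Keiko ($10,550): Property Tax Rebate: $10,550 is at or below the $14,600 threshold, so the full $3,785 applies.
Sofia ($35,200): Property Tax Rebate: income exceeds $14,600 by $20,600, which is 21 full-or-partial $1,000 increments; reduction = 21 × $80 = $1,680, leaving $2,105.
Difference: |$3,785 − $2,105| = $1,680.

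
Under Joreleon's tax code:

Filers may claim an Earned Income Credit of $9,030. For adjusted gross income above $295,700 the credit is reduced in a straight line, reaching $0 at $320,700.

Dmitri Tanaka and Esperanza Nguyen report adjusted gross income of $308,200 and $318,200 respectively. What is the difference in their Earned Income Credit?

$3,612

Dmitri ($308,200): Earned Income Credit: $308,200 is $12,500 into a $25,000 phase-out range, leaving 12,500/25,000 of the credit: $9,030 × 12,500/25,000 = $4,515.
Esperanza ($318,200): Earned Income Credit: $318,200 is $22,500 into a $25,000 phase-out range, leaving 2,500/25,000 of the credit: $9,030 × 2,500/25,000 = $903.
Difference: |$4,515 − $903| = $3,612.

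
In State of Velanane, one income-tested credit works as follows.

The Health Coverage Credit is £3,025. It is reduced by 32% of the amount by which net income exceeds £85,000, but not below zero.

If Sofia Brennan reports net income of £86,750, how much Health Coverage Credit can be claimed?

£2,465

Health Coverage Credit: 32% of the £1,750 excess over £85,000 is £560; credit = £3,025 − £560 = £2,465.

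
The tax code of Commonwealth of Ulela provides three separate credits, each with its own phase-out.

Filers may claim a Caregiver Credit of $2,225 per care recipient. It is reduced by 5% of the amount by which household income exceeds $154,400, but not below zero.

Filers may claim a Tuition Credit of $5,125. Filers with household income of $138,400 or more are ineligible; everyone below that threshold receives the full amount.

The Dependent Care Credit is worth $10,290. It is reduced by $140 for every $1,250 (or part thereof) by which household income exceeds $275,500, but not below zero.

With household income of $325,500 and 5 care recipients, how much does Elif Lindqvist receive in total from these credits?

$7,260

Caregiver Credit: base = 5 × $2,225 = $11,125. 5% of the $171,100 excess over $154,400 is $8,555; credit = $11,125 − $8,555 = $2,570.
Tuition Credit: $325,500 meets or exceeds the $138,400 cutoff, so the credit is $0.
Dependent Care Credit: income exceeds $275,500 by $50,000, which is 40 full-or-partial $1,250 increments; reduction = 40 × $140 = $5,600, leaving $4,690.
Total: $2,570 + $0 + $4,690 = $7,260.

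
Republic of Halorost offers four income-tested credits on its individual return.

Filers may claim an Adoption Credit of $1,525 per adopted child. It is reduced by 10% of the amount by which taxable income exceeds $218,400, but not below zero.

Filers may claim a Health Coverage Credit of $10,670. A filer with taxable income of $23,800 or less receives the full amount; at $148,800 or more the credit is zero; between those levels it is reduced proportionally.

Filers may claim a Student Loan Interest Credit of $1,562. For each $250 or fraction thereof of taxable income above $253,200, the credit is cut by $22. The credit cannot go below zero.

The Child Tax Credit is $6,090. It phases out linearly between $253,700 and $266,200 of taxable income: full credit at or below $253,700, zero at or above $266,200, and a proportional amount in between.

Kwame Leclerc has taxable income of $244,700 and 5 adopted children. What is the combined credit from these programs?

$12,647

Adoption Credit: base = 5 × $1,525 = $7,625. 10% of the $26,300 excess over $218,400 is $2,630; credit = $7,625 − $2,630 = $4,995.
Health Coverage Credit: $244,700 is at or above $148,800, so the credit is $0.
Student Loan Interest Credit: $244,700 is at or below the $253,200 threshold, so the full $1,562 applies.
Child Tax Credit: $244,700 is at or below the $253,700 threshold, so the full $6,090 applies.
Total: $4,995 + $0 + $1,562 + $6,090 = $12,647.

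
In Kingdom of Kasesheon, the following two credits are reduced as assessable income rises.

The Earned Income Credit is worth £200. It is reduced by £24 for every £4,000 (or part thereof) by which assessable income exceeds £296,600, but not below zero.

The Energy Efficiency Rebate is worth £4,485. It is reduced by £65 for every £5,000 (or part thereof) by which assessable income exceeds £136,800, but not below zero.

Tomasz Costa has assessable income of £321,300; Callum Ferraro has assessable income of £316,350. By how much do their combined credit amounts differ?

£113

Tomasz (£321,300): Earned Income Credit: income exceeds £296,600 by £24,700, which is 7 full-or-partial £4,000 increments; reduction = 7 × £24 = £168, leaving £32. Energy Efficiency Rebate: income exceeds £136,800 by £184,500, which is 37 full-or-partial £5,000 increments; reduction = 37 × £65 = £2,405, leaving £2,080. total £32 + £2,080 = £2,112
Callum (£316,350): Earned Income Credit: income exceeds £296,600 by £19,750, which is 5 full-or-partial £4,000 increments; reduction = 5 × £24 = £120, leaving £80. Energy Efficiency Rebate: income exceeds £136,800 by £179,550, which is 36 full-or-partial £5,000 increments; reduction = 36 × £65 = £2,340, leaving £2,145. total £80 + £2,145 = £2,225
Difference: |£2,112 − £2,225| = £113.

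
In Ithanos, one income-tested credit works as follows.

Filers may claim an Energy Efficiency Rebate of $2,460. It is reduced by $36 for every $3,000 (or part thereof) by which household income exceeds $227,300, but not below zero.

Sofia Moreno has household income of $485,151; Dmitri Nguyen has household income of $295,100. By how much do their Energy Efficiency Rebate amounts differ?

$1,632

Sofia ($485,151): Energy Efficiency Rebate: income exceeds $227,300 by $257,851 → 86 increments × $36 = $3,096 ≥ base, so the credit is $0.
Dmitri ($295,100): Energy Efficiency Rebate: income exceeds $227,300 by $67,800, which is 23 full-or-partial $3,000 increments; reduction = 23 × $36 = $828, leaving $1,632.
Difference: |$0 − $1,632| = $1,632.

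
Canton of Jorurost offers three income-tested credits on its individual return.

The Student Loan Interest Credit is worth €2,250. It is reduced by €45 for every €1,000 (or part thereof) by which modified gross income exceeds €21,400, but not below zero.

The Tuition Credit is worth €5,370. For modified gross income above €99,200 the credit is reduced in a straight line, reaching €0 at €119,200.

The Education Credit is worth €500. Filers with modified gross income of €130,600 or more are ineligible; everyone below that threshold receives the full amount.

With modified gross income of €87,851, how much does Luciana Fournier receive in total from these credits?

€5,870

Student Loan Interest Credit: income exceeds €21,400 by €66,451 → 67 increments × €45 = €3,015 ≥ base, so the credit is €0.
Tuition Credit: €87,851 is at or below the €99,200 threshold, so the full €5,370 applies.
Education Credit: €87,851 is below the €130,600 cutoff, so the full €500 applies.
Total: €0 + €5,370 + €500 = €5,870.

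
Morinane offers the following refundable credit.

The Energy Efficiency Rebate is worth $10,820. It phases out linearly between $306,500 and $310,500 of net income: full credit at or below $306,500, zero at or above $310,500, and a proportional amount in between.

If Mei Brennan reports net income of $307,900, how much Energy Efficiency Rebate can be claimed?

$7,033

Energy Efficiency Rebate: $307,900 is $1,400 into a $4,000 phase-out range, leaving 2,600/4,000 of the credit: $10,820 × 2,600/4,000 = $7,033.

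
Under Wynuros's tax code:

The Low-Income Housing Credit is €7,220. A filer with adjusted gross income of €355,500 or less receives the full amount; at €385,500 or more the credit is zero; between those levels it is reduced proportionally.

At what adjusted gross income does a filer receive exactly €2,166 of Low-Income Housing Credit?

€376,500

€2,166 is 2,166/7,220 of the full €7,220, so 5,054/7,220 of the €30,000 range has been used: income = €355,500 + €30,000 × 5,054/7,220 = €376,500.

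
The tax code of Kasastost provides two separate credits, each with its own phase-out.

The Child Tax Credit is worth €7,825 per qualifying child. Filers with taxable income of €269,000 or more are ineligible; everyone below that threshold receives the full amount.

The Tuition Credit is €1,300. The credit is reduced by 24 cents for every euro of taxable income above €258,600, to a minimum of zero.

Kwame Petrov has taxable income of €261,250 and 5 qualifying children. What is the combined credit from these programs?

€39,789

Child Tax Credit: base = 5 × €7,825 = €39,125. €261,250 is below the €269,000 cutoff, so the full €39,125 applies.
Tuition Credit: 24% of the €2,650 excess over €258,600 is €636; credit = €1,300 − €636 = €664.
Total: €39,125 + €664 = €39,789.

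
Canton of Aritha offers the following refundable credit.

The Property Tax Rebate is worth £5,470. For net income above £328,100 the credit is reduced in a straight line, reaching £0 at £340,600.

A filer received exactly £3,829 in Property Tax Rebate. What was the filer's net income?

£3,829 is 3,829/5,470 of the full £5,470, so 1,641/5,470 of the £12,500 range has been used: income = £328,100 + £12,500 × 1,641/5,470 = £331,850.

£331,850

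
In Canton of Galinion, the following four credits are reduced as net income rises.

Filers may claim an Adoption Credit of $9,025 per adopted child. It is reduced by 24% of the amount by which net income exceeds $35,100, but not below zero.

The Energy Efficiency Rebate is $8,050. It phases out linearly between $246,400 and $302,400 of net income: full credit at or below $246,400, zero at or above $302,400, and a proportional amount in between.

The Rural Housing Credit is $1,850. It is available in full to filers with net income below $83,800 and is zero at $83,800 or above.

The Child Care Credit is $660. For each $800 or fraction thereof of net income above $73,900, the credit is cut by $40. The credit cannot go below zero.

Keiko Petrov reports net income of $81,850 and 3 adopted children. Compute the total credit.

$26,015

Adoption Credit: base = 3 × $9,025 = $27,075. 24% of the $46,750 excess over $35,100 is $11,220; credit = $27,075 − $11,220 = $15,855.
Energy Efficiency Rebate: $81,850 is at or below the $246,400 threshold, so the full $8,050 applies.
Rural Housing Credit: $81,850 is below the $83,800 cutoff, so the full $1,850 applies.
Child Care Credit: income exceeds $73,900 by $7,950, which is 10 full-or-partial $800 increments; reduction = 10 × $40 = $400, leaving $260.
Total: $15,855 + $8,050 + $1,850 + $260 = $26,015.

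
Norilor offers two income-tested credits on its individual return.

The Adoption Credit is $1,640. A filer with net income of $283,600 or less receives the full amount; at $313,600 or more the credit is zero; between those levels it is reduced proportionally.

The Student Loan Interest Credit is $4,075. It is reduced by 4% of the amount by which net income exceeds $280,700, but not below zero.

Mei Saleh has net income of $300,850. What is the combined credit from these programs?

$3,966

Adoption Credit: $300,850 is $17,250 into a $30,000 phase-out range, leaving 12,750/30,000 of the credit: $1,640 × 12,750/30,000 = $697.
Student Loan Interest Credit: 4% of the $20,150 excess over $280,700 is $806; credit = $4,075 − $806 = $3,269.
Total: $697 + $3,269 = $3,966.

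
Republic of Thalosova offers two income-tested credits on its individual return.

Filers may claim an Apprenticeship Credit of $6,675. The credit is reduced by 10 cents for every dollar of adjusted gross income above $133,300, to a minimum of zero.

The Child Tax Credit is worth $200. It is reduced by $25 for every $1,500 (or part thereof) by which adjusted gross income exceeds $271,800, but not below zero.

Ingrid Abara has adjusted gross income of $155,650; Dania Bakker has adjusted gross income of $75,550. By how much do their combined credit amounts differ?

$2,235

Ingrid ($155,650): Apprenticeship Credit: 10% of the $22,350 excess over $133,300 is $2,235; credit = $6,675 − $2,235 = $4,440. Child Tax Credit: $155,650 is at or below the $271,800 threshold, so the full $200 applies. total $4,440 + $200 = $4,640
Dania ($75,550): Apprenticeship Credit: $75,550 is at or below the $133,300 threshold, so the full $6,675 applies. Child Tax Credit: $75,550 is at or below the $271,800 threshold, so the full $200 applies. total $6,675 + $200 = $6,875
Difference: |$4,640 − $6,875| = $2,235.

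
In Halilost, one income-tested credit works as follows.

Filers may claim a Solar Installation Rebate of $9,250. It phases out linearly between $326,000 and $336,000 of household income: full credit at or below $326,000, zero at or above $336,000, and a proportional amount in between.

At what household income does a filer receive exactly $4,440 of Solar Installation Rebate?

$331,200

$4,440 is 4,440/9,250 of the full $9,250, so 4,810/9,250 of the $10,000 range has been used: income = $326,000 + $10,000 × 4,810/9,250 = $331,200.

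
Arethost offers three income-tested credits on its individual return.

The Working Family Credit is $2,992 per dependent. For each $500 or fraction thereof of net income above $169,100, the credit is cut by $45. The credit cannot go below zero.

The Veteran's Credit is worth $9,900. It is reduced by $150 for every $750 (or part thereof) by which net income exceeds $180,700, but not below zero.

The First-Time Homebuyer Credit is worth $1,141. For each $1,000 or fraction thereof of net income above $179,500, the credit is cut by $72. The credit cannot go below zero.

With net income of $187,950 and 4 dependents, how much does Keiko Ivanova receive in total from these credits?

Working Family Credit: base = 4 × $2,992 = $11,968. income exceeds $169,100 by $18,850, which is 38 full-or-partial $500 increments; reduction = 38 × $45 = $1,710, leaving $10,258.
Veteran's Credit: income exceeds $180,700 by $7,250, which is 10 full-or-partial $750 increments; reduction = 10 × $150 = $1,500, leaving $8,400.
First-Time Homebuyer Credit: income exceeds $179,500 by $8,450, which is 9 full-or-partial $1,000 increments; reduction = 9 × $72 = $648, leaving $493.
Total: $10,258 + $8,400 + $493 = $19,151.

$19,151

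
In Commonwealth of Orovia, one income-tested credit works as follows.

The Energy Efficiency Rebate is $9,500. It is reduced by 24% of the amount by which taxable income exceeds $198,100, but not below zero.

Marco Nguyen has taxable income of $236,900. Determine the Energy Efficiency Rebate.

$188

Energy Efficiency Rebate: 24% of the $38,800 excess over $198,100 is $9,312; credit = $9,500 − $9,312 = $188.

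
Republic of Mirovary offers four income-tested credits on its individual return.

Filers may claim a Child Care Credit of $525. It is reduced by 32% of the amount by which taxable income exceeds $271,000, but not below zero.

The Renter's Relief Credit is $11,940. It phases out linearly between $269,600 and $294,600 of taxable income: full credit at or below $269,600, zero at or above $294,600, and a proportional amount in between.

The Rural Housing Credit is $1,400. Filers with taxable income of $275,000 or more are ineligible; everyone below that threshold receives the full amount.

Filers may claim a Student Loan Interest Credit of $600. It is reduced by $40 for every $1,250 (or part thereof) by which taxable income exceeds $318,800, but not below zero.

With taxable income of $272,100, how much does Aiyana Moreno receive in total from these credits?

$12,919

Child Care Credit: 32% of the $1,100 excess over $271,000 is $352; credit = $525 − $352 = $173.
Renter's Relief Credit: $272,100 is $2,500 into a $25,000 phase-out range, leaving 22,500/25,000 of the credit: $11,940 × 22,500/25,000 = $10,746.
Rural Housing Credit: $272,100 is below the $275,000 cutoff, so the full $1,400 applies.
Student Loan Interest Credit: $272,100 is at or below the $318,800 threshold, so the full $600 applies.
Total: $173 + $10,746 + $1,400 + $600 = $12,919.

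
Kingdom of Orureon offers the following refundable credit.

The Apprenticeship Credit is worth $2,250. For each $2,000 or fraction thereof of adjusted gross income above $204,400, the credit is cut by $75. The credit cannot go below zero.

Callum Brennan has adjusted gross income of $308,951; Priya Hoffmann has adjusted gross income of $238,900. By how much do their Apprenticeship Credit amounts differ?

$900

Callum ($308,951): Apprenticeship Credit: income exceeds $204,400 by $104,551 → 53 increments × $75 = $3,975 ≥ base, so the credit is $0.
Priya ($238,900): Apprenticeship Credit: income exceeds $204,400 by $34,500, which is 18 full-or-partial $2,000 increments; reduction = 18 × $75 = $1,350, leaving $900.
Difference: |$0 − $900| = $900.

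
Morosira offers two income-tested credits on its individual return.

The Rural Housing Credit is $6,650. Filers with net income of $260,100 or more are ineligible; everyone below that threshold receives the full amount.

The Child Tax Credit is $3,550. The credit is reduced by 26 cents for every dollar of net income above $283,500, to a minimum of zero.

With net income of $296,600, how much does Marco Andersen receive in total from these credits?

$144

Rural Housing Credit: $296,600 meets or exceeds the $260,100 cutoff, so the credit is $0.
Child Tax Credit: 26% of the $13,100 excess over $283,500 is $3,406; credit = $3,550 − $3,406 = $144.
Total: $0 + $144 = $144.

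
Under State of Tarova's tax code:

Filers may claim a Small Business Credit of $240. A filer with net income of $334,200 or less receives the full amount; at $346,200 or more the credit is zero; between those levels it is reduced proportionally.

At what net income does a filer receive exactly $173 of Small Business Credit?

$173 is 173/240 of the full $240, so 67/240 of the $12,000 range has been used: income = $334,200 + $12,000 × 67/240 = $337,550.

$337,550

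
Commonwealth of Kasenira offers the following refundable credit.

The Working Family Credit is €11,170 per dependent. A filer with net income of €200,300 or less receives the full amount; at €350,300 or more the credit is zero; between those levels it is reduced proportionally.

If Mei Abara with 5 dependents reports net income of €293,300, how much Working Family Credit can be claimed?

€21,223

Working Family Credit: base = 5 × €11,170 = €55,850. €293,300 is €93,000 into a €150,000 phase-out range, leaving 57,000/150,000 of the credit: €55,850 × 57,000/150,000 = €21,223.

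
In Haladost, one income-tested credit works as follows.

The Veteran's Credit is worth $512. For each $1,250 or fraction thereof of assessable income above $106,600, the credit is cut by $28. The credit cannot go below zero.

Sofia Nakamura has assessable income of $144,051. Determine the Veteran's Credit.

$0

Veteran's Credit: income exceeds $106,600 by $37,451 → 30 increments × $28 = $840 ≥ base, so the credit is $0.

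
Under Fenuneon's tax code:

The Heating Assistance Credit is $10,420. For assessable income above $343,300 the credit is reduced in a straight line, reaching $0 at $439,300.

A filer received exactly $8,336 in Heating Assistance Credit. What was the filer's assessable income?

$362,500

$8,336 is 8,336/10,420 of the full $10,420, so 2,084/10,420 of the $96,000 range has been used: income = $343,300 + $96,000 × 2,084/10,420 = $362,500.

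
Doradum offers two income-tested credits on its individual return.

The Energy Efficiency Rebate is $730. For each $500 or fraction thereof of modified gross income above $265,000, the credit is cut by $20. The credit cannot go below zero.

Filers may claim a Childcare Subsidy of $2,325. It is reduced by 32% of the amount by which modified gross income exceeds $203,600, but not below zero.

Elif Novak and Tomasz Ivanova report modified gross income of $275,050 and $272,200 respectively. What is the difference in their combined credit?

$120

Elif ($275,050): Energy Efficiency Rebate: income exceeds $265,000 by $10,050, which is 21 full-or-partial $500 increments; reduction = 21 × $20 = $420, leaving $310. Childcare Subsidy: 32% of the $71,450 excess over $203,600 is $22,864 ≥ base, so the credit is $0. total $310 + $0 = $310
Tomasz ($272,200): Energy Efficiency Rebate: income exceeds $265,000 by $7,200, which is 15 full-or-partial $500 increments; reduction = 15 × $20 = $300, leaving $430. Childcare Subsidy: 32% of the $68,600 excess over $203,600 is $21,952 ≥ base, so the credit is $0. total $430 + $0 = $430
Difference: |$310 − $430| = $120.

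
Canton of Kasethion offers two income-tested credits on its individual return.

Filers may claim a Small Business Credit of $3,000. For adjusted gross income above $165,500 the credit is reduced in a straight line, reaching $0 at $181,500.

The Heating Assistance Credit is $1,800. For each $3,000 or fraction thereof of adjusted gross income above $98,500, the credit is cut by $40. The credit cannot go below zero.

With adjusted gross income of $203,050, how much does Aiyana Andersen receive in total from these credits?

$400

Small Business Credit: $203,050 is at or above $181,500, so the credit is $0.
Heating Assistance Credit: income exceeds $98,500 by $104,550, which is 35 full-or-partial $3,000 increments; reduction = 35 × $40 = $1,400, leaving $400.
Total: $0 + $400 = $400.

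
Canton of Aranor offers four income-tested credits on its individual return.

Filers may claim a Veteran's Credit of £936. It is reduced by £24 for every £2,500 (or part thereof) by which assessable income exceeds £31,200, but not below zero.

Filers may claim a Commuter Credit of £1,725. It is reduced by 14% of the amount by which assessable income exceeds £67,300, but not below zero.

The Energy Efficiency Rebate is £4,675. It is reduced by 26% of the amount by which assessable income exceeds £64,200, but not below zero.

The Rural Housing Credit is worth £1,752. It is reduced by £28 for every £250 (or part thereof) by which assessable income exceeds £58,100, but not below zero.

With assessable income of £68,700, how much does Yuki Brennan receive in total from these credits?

£6,158

Veteran's Credit: income exceeds £31,200 by £37,500, which is 15 full-or-partial £2,500 increments; reduction = 15 × £24 = £360, leaving £576.
Commuter Credit: 14% of the £1,400 excess over £67,300 is £196; credit = £1,725 − £196 = £1,529.
Energy Efficiency Rebate: 26% of the £4,500 excess over £64,200 is £1,170; credit = £4,675 − £1,170 = £3,505.
Rural Housing Credit: income exceeds £58,100 by £10,600, which is 43 full-or-partial £250 increments; reduction = 43 × £28 = £1,204, leaving £548.
Total: £576 + £1,529 + £3,505 + £548 = £6,158.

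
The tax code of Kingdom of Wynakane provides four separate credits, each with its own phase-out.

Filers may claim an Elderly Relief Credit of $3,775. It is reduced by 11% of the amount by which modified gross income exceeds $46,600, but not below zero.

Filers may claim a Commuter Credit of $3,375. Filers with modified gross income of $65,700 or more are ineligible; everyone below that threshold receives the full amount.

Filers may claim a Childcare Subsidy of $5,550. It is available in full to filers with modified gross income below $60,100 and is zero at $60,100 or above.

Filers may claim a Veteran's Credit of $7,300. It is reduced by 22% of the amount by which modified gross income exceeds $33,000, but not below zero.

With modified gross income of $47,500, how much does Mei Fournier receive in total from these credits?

Elderly Relief Credit: 11% of the $900 excess over $46,600 is $99; credit = $3,775 − $99 = $3,676.
Commuter Credit: $47,500 is below the $65,700 cutoff, so the full $3,375 applies.
Childcare Subsidy: $47,500 is below the $60,100 cutoff, so the full $5,550 applies.
Veteran's Credit: 22% of the $14,500 excess over $33,000 is $3,190; credit = $7,300 − $3,190 = $4,110.
Total: $3,676 + $3,375 + $5,550 + $4,110 = $16,711.

$16,711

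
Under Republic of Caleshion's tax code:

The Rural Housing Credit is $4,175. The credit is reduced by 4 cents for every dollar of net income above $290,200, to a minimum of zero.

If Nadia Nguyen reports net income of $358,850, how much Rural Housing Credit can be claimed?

$1,429

Rural Housing Credit: 4% of the $68,650 excess over $290,200 is $2,746; credit = $4,175 − $2,746 = $1,429.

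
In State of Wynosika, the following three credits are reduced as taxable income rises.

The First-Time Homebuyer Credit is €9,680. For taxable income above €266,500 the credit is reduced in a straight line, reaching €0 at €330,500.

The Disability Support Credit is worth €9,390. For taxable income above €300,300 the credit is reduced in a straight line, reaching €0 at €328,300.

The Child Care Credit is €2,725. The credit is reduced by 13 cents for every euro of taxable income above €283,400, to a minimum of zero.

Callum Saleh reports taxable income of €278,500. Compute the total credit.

First-Time Homebuyer Credit: €278,500 is €12,000 into a €64,000 phase-out range, leaving 52,000/64,000 of the credit: €9,680 × 52,000/64,000 = €7,865.
Disability Support Credit: €278,500 is at or below the €300,300 threshold, so the full €9,390 applies.
Child Care Credit: €278,500 is at or below the €283,400 threshold, so the full €2,725 applies.
Total: €7,865 + €9,390 + €2,725 = €19,980.

€19,980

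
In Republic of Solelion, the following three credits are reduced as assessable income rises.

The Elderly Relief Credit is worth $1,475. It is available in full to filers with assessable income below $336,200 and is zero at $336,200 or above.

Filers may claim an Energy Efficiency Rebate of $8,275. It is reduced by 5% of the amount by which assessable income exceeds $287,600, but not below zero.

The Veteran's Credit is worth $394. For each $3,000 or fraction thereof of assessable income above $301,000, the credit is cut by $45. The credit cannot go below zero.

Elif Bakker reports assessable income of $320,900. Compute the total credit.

$8,164

Elderly Relief Credit: $320,900 is below the $336,200 cutoff, so the full $1,475 applies.
Energy Efficiency Rebate: 5% of the $33,300 excess over $287,600 is $1,665; credit = $8,275 − $1,665 = $6,610.
Veteran's Credit: income exceeds $301,000 by $19,900, which is 7 full-or-partial $3,000 increments; reduction = 7 × $45 = $315, leaving $79.
Total: $1,475 + $6,610 + $79 = $8,164.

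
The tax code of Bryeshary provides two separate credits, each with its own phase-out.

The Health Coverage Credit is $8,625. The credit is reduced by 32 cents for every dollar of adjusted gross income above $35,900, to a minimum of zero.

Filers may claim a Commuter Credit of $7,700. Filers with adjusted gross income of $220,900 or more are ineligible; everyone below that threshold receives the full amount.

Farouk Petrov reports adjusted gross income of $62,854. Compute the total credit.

Health Coverage Credit: 32% of the $26,954 excess over $35,900 is $8,625.28 ≥ base, so the credit is $0.
Commuter Credit: $62,854 is below the $220,900 cutoff, so the full $7,700 applies.
Total: $0 + $7,700 = $7,700.

$7,700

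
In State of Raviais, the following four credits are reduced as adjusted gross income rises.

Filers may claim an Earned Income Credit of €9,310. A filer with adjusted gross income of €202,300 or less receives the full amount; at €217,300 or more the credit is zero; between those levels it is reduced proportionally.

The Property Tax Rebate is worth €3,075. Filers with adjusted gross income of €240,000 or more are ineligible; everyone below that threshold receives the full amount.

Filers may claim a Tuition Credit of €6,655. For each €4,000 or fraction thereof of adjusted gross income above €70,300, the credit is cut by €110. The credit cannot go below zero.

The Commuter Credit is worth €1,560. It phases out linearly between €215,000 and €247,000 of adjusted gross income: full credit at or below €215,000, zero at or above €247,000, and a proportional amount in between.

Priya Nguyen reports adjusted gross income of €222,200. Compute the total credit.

€6,759

Earned Income Credit: €222,200 is at or above €217,300, so the credit is €0.
Property Tax Rebate: €222,200 is below the €240,000 cutoff, so the full €3,075 applies.
Tuition Credit: income exceeds €70,300 by €151,900, which is 38 full-or-partial €4,000 increments; reduction = 38 × €110 = €4,180, leaving €2,475.
Commuter Credit: €222,200 is €7,200 into a €32,000 phase-out range, leaving 24,800/32,000 of the credit: €1,560 × 24,800/32,000 = €1,209.
Total: €0 + €3,075 + €2,475 + €1,209 = €6,759.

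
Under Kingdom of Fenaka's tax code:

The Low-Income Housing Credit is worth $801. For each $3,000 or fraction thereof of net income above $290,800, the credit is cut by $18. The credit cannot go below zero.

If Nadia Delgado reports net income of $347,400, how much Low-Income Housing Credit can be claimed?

Low-Income Housing Credit: income exceeds $290,800 by $56,600, which is 19 full-or-partial $3,000 increments; reduction = 19 × $18 = $342, leaving $459.

$459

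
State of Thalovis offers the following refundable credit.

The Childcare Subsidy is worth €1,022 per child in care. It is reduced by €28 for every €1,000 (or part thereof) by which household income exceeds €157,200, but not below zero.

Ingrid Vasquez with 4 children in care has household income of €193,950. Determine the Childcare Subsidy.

€3,052

Childcare Subsidy: base = 4 × €1,022 = €4,088. income exceeds €157,200 by €36,750, which is 37 full-or-partial €1,000 increments; reduction = 37 × €28 = €1,036, leaving €3,052.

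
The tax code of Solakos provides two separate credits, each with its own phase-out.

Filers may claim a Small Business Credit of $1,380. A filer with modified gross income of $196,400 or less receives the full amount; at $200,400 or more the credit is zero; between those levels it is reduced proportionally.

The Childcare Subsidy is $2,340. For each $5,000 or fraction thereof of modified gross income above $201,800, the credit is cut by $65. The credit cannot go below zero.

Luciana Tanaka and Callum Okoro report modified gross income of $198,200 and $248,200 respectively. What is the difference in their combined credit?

$1,409

Luciana ($198,200): Small Business Credit: $198,200 is $1,800 into a $4,000 phase-out range, leaving 2,200/4,000 of the credit: $1,380 × 2,200/4,000 = $759. Childcare Subsidy: $198,200 is at or below the $201,800 threshold, so the full $2,340 applies. total $759 + $2,340 = $3,099
Callum ($248,200): Small Business Credit: $248,200 is at or above $200,400, so the credit is $0. Childcare Subsidy: income exceeds $201,800 by $46,400, which is 10 full-or-partial $5,000 increments; reduction = 10 × $65 = $650, leaving $1,690. total $0 + $1,690 = $1,690
Difference: |$3,099 − $1,690| = $1,409.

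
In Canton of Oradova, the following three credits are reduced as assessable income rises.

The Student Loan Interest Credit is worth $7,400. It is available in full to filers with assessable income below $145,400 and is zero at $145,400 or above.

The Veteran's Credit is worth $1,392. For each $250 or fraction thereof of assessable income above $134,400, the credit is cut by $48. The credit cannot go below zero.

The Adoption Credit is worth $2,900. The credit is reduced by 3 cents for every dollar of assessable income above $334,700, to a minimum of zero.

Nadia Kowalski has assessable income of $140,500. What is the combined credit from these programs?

$10,492

Student Loan Interest Credit: $140,500 is below the $145,400 cutoff, so the full $7,400 applies.
Veteran's Credit: income exceeds $134,400 by $6,100, which is 25 full-or-partial $250 increments; reduction = 25 × $48 = $1,200, leaving $192.
Adoption Credit: $140,500 is at or below the $334,700 threshold, so the full $2,900 applies.
Total: $7,400 + $192 + $2,900 = $10,492.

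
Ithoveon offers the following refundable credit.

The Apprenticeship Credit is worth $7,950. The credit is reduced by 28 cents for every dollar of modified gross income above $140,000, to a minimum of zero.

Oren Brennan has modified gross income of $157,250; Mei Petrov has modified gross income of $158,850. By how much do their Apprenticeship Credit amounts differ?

Oren ($157,250): Apprenticeship Credit: 28% of the $17,250 excess over $140,000 is $4,830; credit = $7,950 − $4,830 = $3,120.
Mei ($158,850): Apprenticeship Credit: 28% of the $18,850 excess over $140,000 is $5,278; credit = $7,950 − $5,278 = $2,672.
Difference: |$3,120 − $2,672| = $448.

$448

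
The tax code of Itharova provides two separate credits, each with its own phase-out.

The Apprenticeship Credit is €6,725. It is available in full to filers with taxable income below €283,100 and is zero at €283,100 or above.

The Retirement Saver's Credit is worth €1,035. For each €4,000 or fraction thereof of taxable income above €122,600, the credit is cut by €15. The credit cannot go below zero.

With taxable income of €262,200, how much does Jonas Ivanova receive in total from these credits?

Apprenticeship Credit: €262,200 is below the €283,100 cutoff, so the full €6,725 applies.
Retirement Saver's Credit: income exceeds €122,600 by €139,600, which is 35 full-or-partial €4,000 increments; reduction = 35 × €15 = €525, leaving €510.
Total: €6,725 + €510 = €7,235.

€7,235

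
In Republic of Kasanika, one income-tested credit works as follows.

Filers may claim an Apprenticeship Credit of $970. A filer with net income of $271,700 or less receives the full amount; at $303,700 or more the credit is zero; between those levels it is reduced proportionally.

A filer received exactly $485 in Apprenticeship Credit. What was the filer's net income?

$485 is 485/970 of the full $970, so 485/970 of the $32,000 range has been used: income = $271,700 + $32,000 × 485/970 = $287,700.

$287,700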